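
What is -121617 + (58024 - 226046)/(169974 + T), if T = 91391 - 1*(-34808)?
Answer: -36019839763/296173 ≈ -1.2162e+5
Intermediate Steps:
T = 126199 (T = 91391 + 34808 = 126199)
-121617 + (58024 - 226046)/(169974 + T) = -121617 + (58024 - 226046)/(169974 + 126199) = -121617 - 168022/296173 = -36019839763/296173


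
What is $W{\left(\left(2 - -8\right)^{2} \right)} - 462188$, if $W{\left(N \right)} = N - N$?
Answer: $-462188$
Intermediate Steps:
$W{\left(N \right)} = 0$
$W{\left(\left(2 - -8\right)^{2} \right)} - 462188 = 0 - 462188 = -462188$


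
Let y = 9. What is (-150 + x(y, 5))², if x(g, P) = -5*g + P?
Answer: 36100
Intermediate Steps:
x(g, P) = P - 5*g
(-150 + x(y, 5))² = (-150 + (5 - 5*9))² = (-150 + (5 - 45))² = (-150 - 40)² = (-190)² = 36100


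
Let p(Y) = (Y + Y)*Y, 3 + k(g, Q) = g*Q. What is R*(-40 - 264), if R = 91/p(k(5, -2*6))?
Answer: -1976/567 ≈ -3.4850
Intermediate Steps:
k(g, Q) = -3 + Q*g (k(g, Q) = -3 + g*Q = -3 + Q*g)
p(Y) = 2*Y² (p(Y) = (2*Y)*Y = 2*Y²)
R = 13/1134 (R = 91/((2*(-3 - 2*6*5)²)) = 91/((2*(-3 - 12*5)²)) = 91/((2*(-3 - 60)²)) = 91/((2*(-63)²)) = 91/((2*3969)) = 91/7938 = 91*(1/7938) = 13/1134 ≈ 0.011464)
R*(-40 - 264) = 13*(-40 - 264)/1134 = (13/1134)*(-304) = -1976/567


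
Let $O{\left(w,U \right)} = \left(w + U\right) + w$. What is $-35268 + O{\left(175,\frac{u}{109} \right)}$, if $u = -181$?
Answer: $- \frac{3806243}{109} \approx -34920.0$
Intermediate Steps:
$O{\left(w,U \right)} = U + 2 w$ ($O{\left(w,U \right)} = \left(U + w\right) + w = U + 2 w$)
$-35268 + O{\left(175,\frac{u}{109} \right)} = -35268 + \left(- \frac{181}{109} + 2 \cdot 175\right) = -35268 + \left(\left(-181\right) \frac{1}{109} + 350\right) = -35268 + \left(- \frac{181}{109} + 350\right) = -35268 + \frac{37969}{109} = - \frac{3806243}{109}$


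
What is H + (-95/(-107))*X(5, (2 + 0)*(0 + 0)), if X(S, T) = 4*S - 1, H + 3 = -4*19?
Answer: -6648/107 ≈ -62.131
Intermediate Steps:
H = -79 (H = -3 - 4*19 = -3 - 76 = -79)
X(S, T) = -1 + 4*S
H + (-95/(-107))*X(5, (2 + 0)*(0 + 0)) = -79 + (-95/(-107))*(-1 + 4*5) = -79 + (-95*(-1/107))*(-1 + 20) = -79 + (95/107)*19 = -79 + 1805/107 = -6648/107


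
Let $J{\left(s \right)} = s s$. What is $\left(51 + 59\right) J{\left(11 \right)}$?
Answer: $13310$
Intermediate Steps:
$J{\left(s \right)} = s^{2}$
$\left(51 + 59\right) J{\left(11 \right)} = \left(51 + 59\right) 11^{2} = 110 \cdot 121 = 13310$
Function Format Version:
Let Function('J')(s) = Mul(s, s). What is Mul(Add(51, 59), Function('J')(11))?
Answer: 13310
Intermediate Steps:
Function('J')(s) = Pow(s, 2)
Mul(Add(51, 59), Function('J')(11)) = Mul(Add(51, 59), Pow(11, 2)) = Mul(110, 121) = 13310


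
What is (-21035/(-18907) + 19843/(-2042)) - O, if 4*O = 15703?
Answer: -43399412329/11030884 ≈ -3934.4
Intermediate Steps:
O = 15703/4 (O = (¼)*15703 = 15703/4 ≈ 3925.8)
(-21035/(-18907) + 19843/(-2042)) - O = (-21035/(-18907) + 19843/(-2042)) - 1*15703/4 = (-21035*(-1/18907) + 19843*(-1/2042)) - 15703/4 = (3005/2701 - 19843/2042) - 15703/4 = -47459733/5515442 - 15703/4 = -43399412329/11030884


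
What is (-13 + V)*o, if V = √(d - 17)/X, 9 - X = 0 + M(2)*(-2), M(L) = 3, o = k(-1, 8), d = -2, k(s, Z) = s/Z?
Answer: 13/8 - I*√19/120 ≈ 1.625 - 0.036324*I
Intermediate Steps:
o = -⅛ (o = -1/8 = -1*⅛ = -⅛ ≈ -0.12500)
X = 15 (X = 9 - (0 + 3*(-2)) = 9 - (0 - 6) = 9 - 1*(-6) = 9 + 6 = 15)
V = I*√19/15 (V = √(-2 - 17)/15 = √(-19)*(1/15) = (I*√19)*(1/15) = I*√19/15 ≈ 0.29059*I)
(-13 + V)*o = (-13 + I*√19/15)*(-⅛) = 13/8 - I*√19/120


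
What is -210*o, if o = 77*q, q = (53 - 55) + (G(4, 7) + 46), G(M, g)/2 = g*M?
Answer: -1617000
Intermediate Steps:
G(M, g) = 2*M*g (G(M, g) = 2*(g*M) = 2*(M*g) = 2*M*g)
q = 100 (q = (53 - 55) + (2*4*7 + 46) = -2 + (56 + 46) = -2 + 102 = 100)
o = 7700 (o = 77*100 = 7700)
-210*o = -210*7700 = -1617000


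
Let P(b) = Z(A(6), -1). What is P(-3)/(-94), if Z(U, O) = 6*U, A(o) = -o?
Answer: 18/47 ≈ 0.38298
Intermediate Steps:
P(b) = -36 (P(b) = 6*(-1*6) = 6*(-6) = -36)
P(-3)/(-94) = -36/(-94) = -1/94*(-36) = 18/47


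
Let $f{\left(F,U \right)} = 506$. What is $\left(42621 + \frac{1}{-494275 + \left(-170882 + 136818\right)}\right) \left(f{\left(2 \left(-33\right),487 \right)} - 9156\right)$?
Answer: $- \frac{194783610880700}{528339} \approx -3.6867 \cdot 10^{8}$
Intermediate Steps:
$\left(42621 + \frac{1}{-494275 + \left(-170882 + 136818\right)}\right) \left(f{\left(2 \left(-33\right),487 \right)} - 9156\right) = \left(42621 + \frac{1}{-494275 + \left(-170882 + 136818\right)}\right) \left(506 - 9156\right) = \left(42621 + \frac{1}{-494275 - 34064}\right) \left(-8650\right) = \left(42621 + \frac{1}{-528339}\right) \left(-8650\right) = \left(42621 - \frac{1}{528339}\right) \left(-8650\right) = \frac{22518336518}{528339} \left(-8650\right) = - \frac{194783610880700}{528339}$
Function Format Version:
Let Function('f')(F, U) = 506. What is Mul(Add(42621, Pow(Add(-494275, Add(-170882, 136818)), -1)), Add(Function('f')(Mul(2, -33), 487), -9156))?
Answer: Rational(-194783610880700, 528339) ≈ -3.6867e+8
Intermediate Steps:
Mul(Add(42621, Pow(Add(-494275, Add(-170882, 136818)), -1)), Add(Function('f')(Mul(2, -33), 487), -9156)) = Mul(Add(42621, Pow(Add(-494275, Add(-170882, 136818)), -1)), Add(506, -9156)) = Mul(Add(42621, Pow(Add(-494275, -34064), -1)), -8650) = Mul(Add(42621, Pow(-528339, -1)), -8650) = Mul(Add(42621, Rational(-1, 528339)), -8650) = Mul(Rational(22518336518, 528339), -8650) = Rational(-194783610880700, 528339)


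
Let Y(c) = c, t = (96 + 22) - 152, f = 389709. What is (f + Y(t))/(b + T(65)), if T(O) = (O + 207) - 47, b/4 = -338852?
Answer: -389675/1355183 ≈ -0.28754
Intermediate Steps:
b = -1355408 (b = 4*(-338852) = -1355408)
T(O) = 160 + O (T(O) = (207 + O) - 47 = 160 + O)
t = -34 (t = 118 - 152 = -34)
(f + Y(t))/(b + T(65)) = (389709 - 34)/(-1355408 + (160 + 65)) = 389675/(-1355408 + 225) = 389675/(-1355183) = 389675*(-1/1355183) = -389675/1355183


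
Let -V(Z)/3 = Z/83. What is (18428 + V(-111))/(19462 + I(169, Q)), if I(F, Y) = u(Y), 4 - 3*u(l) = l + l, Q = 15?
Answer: 4589571/4843880 ≈ 0.94750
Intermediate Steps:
u(l) = 4/3 - 2*l/3 (u(l) = 4/3 - (l + l)/3 = 4/3 - 2*l/3)
I(F, Y) = 4/3 - 2*Y/3
V(Z) = -3*Z/83
(18428 + V(-111))/(19462 + I(169, Q)) = (18428 - 3/83*(-111))/(19462 + (4/3 - ⅔*15)) = (18428 + 333/83)/(19462 + (4/3 - 10)) = 1529857/(83*(19462 - 26/3)) = 1529857/(83*(58360/3)) = (1529857/83)*(3/58360) = 4589571/4843880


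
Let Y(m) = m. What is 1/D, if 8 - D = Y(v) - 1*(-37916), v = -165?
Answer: -1/37743 ≈ -2.6495e-5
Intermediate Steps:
D = -37743 (D = 8 - (-165 - 1*(-37916)) = 8 - (-165 + 37916) = 8 - 1*37751 = 8 - 37751 = -37743)
1/D = 1/(-37743) = -1/37743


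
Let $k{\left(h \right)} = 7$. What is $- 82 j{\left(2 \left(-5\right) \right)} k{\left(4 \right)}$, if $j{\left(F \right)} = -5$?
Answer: $2870$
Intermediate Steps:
$- 82 j{\left(2 \left(-5\right) \right)} k{\left(4 \right)} = \left(-82\right) \left(-5\right) 7 = 410 \cdot 7 = 2870$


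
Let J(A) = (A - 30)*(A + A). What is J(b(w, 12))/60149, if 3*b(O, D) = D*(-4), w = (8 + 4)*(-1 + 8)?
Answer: 1472/60149 ≈ 0.024473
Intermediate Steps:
w = 84 (w = 12*7 = 84)
b(O, D) = -4*D/3 (b(O, D) = (D*(-4))/3 = (-4*D)/3 = -4*D/3)
J(A) = 2*A*(-30 + A) (J(A) = (-30 + A)*(2*A) = 2*A*(-30 + A))
J(b(w, 12))/60149 = (2*(-4/3*12)*(-30 - 4/3*12))/60149 = (2*(-16)*(-30 - 16))*(1/60149) = (2*(-16)*(-46))*(1/60149) = 1472*(1/60149) = 1472/60149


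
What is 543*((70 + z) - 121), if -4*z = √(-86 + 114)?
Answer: -27693 - 543*√7/2 ≈ -28411.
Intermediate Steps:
z = -√7/2 (z = -√(-86 + 114)/4 = -√7/2 ≈ -1.3229)
543*((70 + z) - 121) = 543*((70 - √7/2) - 121) = 543*(-51 - √7/2) = -27693 - 543*√7/2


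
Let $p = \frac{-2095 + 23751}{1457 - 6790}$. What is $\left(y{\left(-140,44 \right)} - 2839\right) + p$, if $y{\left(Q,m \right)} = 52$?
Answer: $- \frac{14884727}{5333} \approx -2791.1$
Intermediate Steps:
$p = - \frac{21656}{5333}$ ($p = \frac{21656}{-5333} = 21656 \left(- \frac{1}{5333}\right) = - \frac{21656}{5333} \approx -4.0608$)
$\left(y{\left(-140,44 \right)} - 2839\right) + p = \left(52 - 2839\right) - \frac{21656}{5333} = -2787 - \frac{21656}{5333} = - \frac{14884727}{5333}$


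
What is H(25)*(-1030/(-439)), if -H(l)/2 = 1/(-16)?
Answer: 515/1756 ≈ 0.29328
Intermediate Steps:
H(l) = ⅛ (H(l) = -2/(-16) = -2*(-1/16) = ⅛)
H(25)*(-1030/(-439)) = (-1030/(-439))/8 = (-1030*(-1/439))/8 = (⅛)*(1030/439) = 515/1756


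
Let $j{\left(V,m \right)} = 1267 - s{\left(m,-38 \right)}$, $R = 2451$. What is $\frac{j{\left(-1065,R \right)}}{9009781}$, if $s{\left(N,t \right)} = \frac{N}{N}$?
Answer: $\frac{1266}{9009781} \approx 0.00014051$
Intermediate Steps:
$s{\left(N,t \right)} = 1$
$j{\left(V,m \right)} = 1266$ ($j{\left(V,m \right)} = 1267 - 1 = 1266$)
$\frac{j{\left(-1065,R \right)}}{9009781} = \frac{1266}{9009781}$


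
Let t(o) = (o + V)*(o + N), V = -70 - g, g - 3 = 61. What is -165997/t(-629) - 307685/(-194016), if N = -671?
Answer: 5249743799/3700855200 ≈ 1.4185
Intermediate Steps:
g = 64 (g = 3 + 61 = 64)
V = -134 (V = -70 - 1*64 = -70 - 64 = -134)
t(o) = (-671 + o)*(-134 + o) (t(o) = (o - 134)*(o - 671) = (-134 + o)*(-671 + o) = (-671 + o)*(-134 + o))
-165997/t(-629) - 307685/(-194016) = -165997/(89914 + (-629)**2 - 805*(-629)) - 307685/(-194016) = -165997/(89914 + 395641 + 506345) - 307685*(-1/194016) = -165997/991900 + 307685/194016 = -165997*1/991900 + 307685/194016 = -12769/76300 + 307685/194016 = 5249743799/3700855200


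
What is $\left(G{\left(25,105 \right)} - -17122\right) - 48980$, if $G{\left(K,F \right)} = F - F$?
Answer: $-31858$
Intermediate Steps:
$G{\left(K,F \right)} = 0$
$\left(G{\left(25,105 \right)} - -17122\right) - 48980 = \left(0 - -17122\right) - 48980 = \left(0 + 17122\right) - 48980 = 17122 - 48980 = -31858$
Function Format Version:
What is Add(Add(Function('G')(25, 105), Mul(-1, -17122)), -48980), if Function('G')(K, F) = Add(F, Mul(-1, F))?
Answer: -31858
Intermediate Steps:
Function('G')(K, F) = 0
Add(Add(Function('G')(25, 105), Mul(-1, -17122)), -48980) = Add(Add(0, Mul(-1, -17122)), -48980) = Add(Add(0, 17122), -48980) = Add(17122, -48980) = -31858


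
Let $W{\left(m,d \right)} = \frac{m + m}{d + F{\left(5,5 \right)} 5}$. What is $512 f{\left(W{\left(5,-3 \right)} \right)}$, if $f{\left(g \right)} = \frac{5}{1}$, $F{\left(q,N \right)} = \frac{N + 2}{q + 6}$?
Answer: $2560$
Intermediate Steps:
$F{\left(q,N \right)} = \frac{2 + N}{6 + q}$
$W{\left(m,d \right)} = \frac{2 m}{\frac{35}{11} + d}$ ($W{\left(m,d \right)} = \frac{m + m}{d + \frac{2 + 5}{6 + 5} \cdot 5} = \frac{2 m}{d + \frac{1}{11} \cdot 7 \cdot 5} = \frac{2 m}{d + \frac{7}{11} \cdot 5} = \frac{2 m}{d + \frac{35}{11}} = \frac{2 m}{\frac{35}{11} + d}$)
$f{\left(g \right)} = 5$ ($f{\left(g \right)} = 5 \cdot 1 = 5$)
$512 f{\left(W{\left(5,-3 \right)} \right)} = 512 \cdot 5 = 2560$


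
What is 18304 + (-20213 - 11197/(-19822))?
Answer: -37829001/19822 ≈ -1908.4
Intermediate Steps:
18304 + (-20213 - 11197/(-19822)) = 18304 + (-20213 - 11197*(-1/19822)) = 18304 + (-20213 + 11197/19822) = 18304 - 400650889/19822 = -37829001/19822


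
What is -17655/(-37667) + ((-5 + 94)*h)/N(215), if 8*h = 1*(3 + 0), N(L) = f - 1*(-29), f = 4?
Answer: 4906003/3314696 ≈ 1.4801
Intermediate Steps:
N(L) = 33 (N(L) = 4 - 1*(-29) = 4 + 29 = 33)
h = 3/8 (h = (1*(3 + 0))/8 = (1*3)/8 = (1/8)*3 = 3/8 ≈ 0.37500)
-17655/(-37667) + ((-5 + 94)*h)/N(215) = -17655/(-37667) + ((-5 + 94)*(3/8))/33 = -17655*(-1/37667) + (89*(3/8))*(1/33) = 17655/37667 + (267/8)*(1/33) = 17655/37667 + 89/88 = 4906003/3314696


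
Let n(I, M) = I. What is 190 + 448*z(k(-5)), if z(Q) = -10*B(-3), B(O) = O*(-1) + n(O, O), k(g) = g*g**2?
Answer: 190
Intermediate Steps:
k(g) = g**3
B(O) = 0 (B(O) = O*(-1) + O = -O + O = 0)
z(Q) = 0 (z(Q) = -10*0 = 0)
190 + 448*z(k(-5)) = 190 + 448*0 = 190 + 0 = 190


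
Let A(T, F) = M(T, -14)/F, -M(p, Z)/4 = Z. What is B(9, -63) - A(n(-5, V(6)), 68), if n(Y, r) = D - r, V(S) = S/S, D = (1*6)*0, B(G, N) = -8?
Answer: -150/17 ≈ -8.8235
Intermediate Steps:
M(p, Z) = -4*Z
D = 0 (D = 6*0 = 0)
V(S) = 1
n(Y, r) = -r (n(Y, r) = 0 - r = -r)
A(T, F) = 56/F (A(T, F) = (-4*(-14))/F = 56/F)
B(9, -63) - A(n(-5, V(6)), 68) = -8 - 56/68 = -8 - 1*14/17 = -8 - 14/17 = -150/17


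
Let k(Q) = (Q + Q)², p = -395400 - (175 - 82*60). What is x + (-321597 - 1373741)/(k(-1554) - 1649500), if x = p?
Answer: -1564606156379/4005082 ≈ -3.9066e+5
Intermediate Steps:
p = -390655 (p = -395400 - (175 - 4920) = -395400 - 1*(-4745) = -395400 + 4745 = -390655)
x = -390655
k(Q) = 4*Q² (k(Q) = (2*Q)² = 4*Q²)
x + (-321597 - 1373741)/(k(-1554) - 1649500) = -390655 + (-321597 - 1373741)/(4*(-1554)² - 1649500) = -390655 - 1695338/(4*2414916 - 1649500) = -390655 - 1695338/(9659664 - 1649500) = -390655 - 1695338/8010164 = -390655 - 1695338*1/8010164 = -390655 - 847669/4005082 = -1564606156379/4005082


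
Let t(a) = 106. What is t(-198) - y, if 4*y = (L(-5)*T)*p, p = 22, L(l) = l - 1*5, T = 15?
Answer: 931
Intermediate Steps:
L(l) = -5 + l (L(l) = l - 5 = -5 + l)
y = -825 (y = (((-5 - 5)*15)*22)/4 = (-10*15*22)/4 = (-150*22)/4 = (1/4)*(-3300) = -825)
t(-198) - y = 106 - 1*(-825) = 106 + 825 = 931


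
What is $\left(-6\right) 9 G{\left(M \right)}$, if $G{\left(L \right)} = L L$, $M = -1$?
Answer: $-54$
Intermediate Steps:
$G{\left(L \right)} = L^{2}$
$\left(-6\right) 9 G{\left(M \right)} = \left(-6\right) 9 \left(-1\right)^{2} = \left(-54\right) 1 = -54$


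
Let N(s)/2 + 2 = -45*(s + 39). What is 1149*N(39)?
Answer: -8070576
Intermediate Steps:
N(s) = -3514 - 90*s (N(s) = -4 + 2*(-45*(s + 39)) = -4 + 2*(-45*(39 + s)) = -4 + 2*(-1755 - 45*s) = -4 + (-3510 - 90*s) = -3514 - 90*s)
1149*N(39) = 1149*(-3514 - 90*39) = 1149*(-3514 - 3510) = 1149*(-7024) = -8070576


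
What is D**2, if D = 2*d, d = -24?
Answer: 2304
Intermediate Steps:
D = -48 (D = 2*(-24) = -48)
D**2 = (-48)**2 = 2304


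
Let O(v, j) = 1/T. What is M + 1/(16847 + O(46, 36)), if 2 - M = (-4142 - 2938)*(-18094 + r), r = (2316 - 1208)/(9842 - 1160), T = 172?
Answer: -537136268129150726/4192950195 ≈ -1.2810e+8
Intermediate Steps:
r = 554/4341 (r = 1108/8682 = 1108*(1/8682) = 554/4341 ≈ 0.12762)
O(v, j) = 1/172
M = -185367377106/1447 (M = 2 - (-4142 - 2938)*(-18094 + 554/4341) = 2 - (-7080)*(-78545500)/4341 = 2 - 1*185367380000/1447 = 2 - 185367380000/1447 = -185367377106/1447 ≈ -1.2810e+8)
M + 1/(16847 + O(46, 36)) = -185367377106/1447 + 1/(16847 + 1/172) = -185367377106/1447 + 1/(2897685/172) = -185367377106/1447 + 172/2897685 = -537136268129150726/4192950195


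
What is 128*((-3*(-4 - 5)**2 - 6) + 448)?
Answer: 25472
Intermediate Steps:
128*((-3*(-4 - 5)**2 - 6) + 448) = 128*((-3*(-9)**2 - 6) + 448) = 128*((-3*81 - 6) + 448) = 128*((-243 - 6) + 448) = 128*(-249 + 448) = 128*199 = 25472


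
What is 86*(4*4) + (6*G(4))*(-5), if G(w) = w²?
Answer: 896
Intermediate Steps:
86*(4*4) + (6*G(4))*(-5) = 86*(4*4) + (6*4²)*(-5) = 86*16 + (6*16)*(-5) = 1376 + 96*(-5) = 1376 - 480 = 896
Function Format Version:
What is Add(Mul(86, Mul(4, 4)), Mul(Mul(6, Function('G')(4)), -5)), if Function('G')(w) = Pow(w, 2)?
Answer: 896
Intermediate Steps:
Add(Mul(86, Mul(4, 4)), Mul(Mul(6, Function('G')(4)), -5)) = Add(Mul(86, Mul(4, 4)), Mul(Mul(6, Pow(4, 2)), -5)) = Add(Mul(86, 16), Mul(Mul(6, 16), -5)) = Add(1376, Mul(96, -5)) = Add(1376, -480) = 896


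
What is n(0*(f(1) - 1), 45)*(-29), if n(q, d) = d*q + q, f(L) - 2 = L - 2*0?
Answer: 0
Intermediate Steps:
f(L) = 2 + L (f(L) = 2 + (L - 2*0) = 2 + (L + 0) = 2 + L)
n(q, d) = q + d*q
n(0*(f(1) - 1), 45)*(-29) = ((0*((2 + 1) - 1))*(1 + 45))*(-29) = ((0*(3 - 1))*46)*(-29) = ((0*2)*46)*(-29) = (0*46)*(-29) = 0*(-29) = 0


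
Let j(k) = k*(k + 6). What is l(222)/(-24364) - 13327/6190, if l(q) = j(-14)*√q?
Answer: -13327/6190 - 28*√222/6091 ≈ -2.2215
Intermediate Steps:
j(k) = k*(6 + k)
l(q) = 112*√q (l(q) = (-14*(6 - 14))*√q = (-14*(-8))*√q = 112*√q)
l(222)/(-24364) - 13327/6190 = (112*√222)/(-24364) - 13327/6190 = (112*√222)*(-1/24364) - 13327*1/6190 = -28*√222/6091 - 13327/6190 = -13327/6190 - 28*√222/6091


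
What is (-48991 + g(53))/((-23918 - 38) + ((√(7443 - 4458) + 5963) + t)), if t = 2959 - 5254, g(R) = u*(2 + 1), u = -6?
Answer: 994294592/411599959 + 49009*√2985/411599959 ≈ 2.4222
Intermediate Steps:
g(R) = -18 (g(R) = -6*(2 + 1) = -6*3 = -18)
t = -2295
(-48991 + g(53))/((-23918 - 38) + ((√(7443 - 4458) + 5963) + t)) = (-48991 - 18)/((-23918 - 38) + ((√(7443 - 4458) + 5963) - 2295)) = -49009/(-23956 + ((√2985 + 5963) - 2295)) = -49009/(-23956 + ((5963 + √2985) - 2295)) = -49009/(-23956 + (3668 + √2985)) = -49009/(-20288 + √2985)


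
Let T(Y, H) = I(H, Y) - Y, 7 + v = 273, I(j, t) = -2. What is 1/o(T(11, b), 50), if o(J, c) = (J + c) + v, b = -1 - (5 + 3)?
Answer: 1/303 ≈ 0.0033003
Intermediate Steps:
b = -9 (b = -1 - 1*8 = -1 - 8 = -9)
v = 266 (v = -7 + 273 = 266)
T(Y, H) = -2 - Y
o(J, c) = 266 + J + c (o(J, c) = (J + c) + 266 = 266 + J + c)
1/o(T(11, b), 50) = 1/(266 + (-2 - 1*11) + 50) = 1/(266 + (-2 - 11) + 50) = 1/(266 - 13 + 50) = 1/303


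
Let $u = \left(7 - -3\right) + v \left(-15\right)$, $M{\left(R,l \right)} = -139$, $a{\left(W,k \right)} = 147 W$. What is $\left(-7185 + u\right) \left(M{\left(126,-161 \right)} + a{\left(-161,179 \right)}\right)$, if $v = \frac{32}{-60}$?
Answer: $170617602$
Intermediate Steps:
$v = - \frac{8}{15}$ ($v = 32 \left(- \frac{1}{60}\right) = - \frac{8}{15} \approx -0.53333$)
$u = 18$ ($u = \left(7 - -3\right) - -8 = \left(7 + 3\right) + 8 = 10 + 8 = 18$)
$\left(-7185 + u\right) \left(M{\left(126,-161 \right)} + a{\left(-161,179 \right)}\right) = \left(-7185 + 18\right) \left(-139 + 147 \left(-161\right)\right) = - 7167 \left(-139 - 23667\right) = \left(-7167\right) \left(-23806\right) = 170617602$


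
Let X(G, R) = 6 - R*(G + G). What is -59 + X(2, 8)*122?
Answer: -3231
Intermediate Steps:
X(G, R) = 6 - 2*G*R (X(G, R) = 6 - R*2*G = 6 - 2*G*R)
-59 + X(2, 8)*122 = -59 + (6 - 2*2*8)*122 = -59 + (6 - 32)*122 = -59 - 26*122 = -59 - 3172 = -3231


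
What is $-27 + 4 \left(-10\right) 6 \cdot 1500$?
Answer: $-360027$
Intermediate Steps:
$-27 + 4 \left(-10\right) 6 \cdot 1500 = -27 + \left(-40\right) 6 \cdot 1500 = -27 - 360000 = -360027$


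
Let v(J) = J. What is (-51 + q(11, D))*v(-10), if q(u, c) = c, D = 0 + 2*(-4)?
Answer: 590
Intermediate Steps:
D = -8 (D = 0 - 8 = -8)
(-51 + q(11, D))*v(-10) = (-51 - 8)*(-10) = -59*(-10) = 590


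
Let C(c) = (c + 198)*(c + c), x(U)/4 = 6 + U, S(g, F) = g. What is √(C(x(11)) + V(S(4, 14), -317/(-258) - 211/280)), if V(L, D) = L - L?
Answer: 4*√2261 ≈ 190.20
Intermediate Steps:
x(U) = 24 + 4*U (x(U) = 4*(6 + U) = 24 + 4*U)
V(L, D) = 0
C(c) = 2*c*(198 + c) (C(c) = (198 + c)*(2*c) = 2*c*(198 + c))
√(C(x(11)) + V(S(4, 14), -317/(-258) - 211/280)) = √(2*(24 + 4*11)*(198 + (24 + 4*11)) + 0) = √(2*(24 + 44)*(198 + (24 + 44)) + 0) = √(2*68*(198 + 68) + 0) = √(2*68*266 + 0) = √(36176 + 0) = √36176 = 4*√2261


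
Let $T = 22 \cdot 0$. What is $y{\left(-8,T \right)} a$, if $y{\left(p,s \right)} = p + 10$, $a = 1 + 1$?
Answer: $4$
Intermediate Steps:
$T = 0$
$a = 2$
$y{\left(p,s \right)} = 10 + p$
$y{\left(-8,T \right)} a = \left(10 - 8\right) 2 = 2 \cdot 2 = 4$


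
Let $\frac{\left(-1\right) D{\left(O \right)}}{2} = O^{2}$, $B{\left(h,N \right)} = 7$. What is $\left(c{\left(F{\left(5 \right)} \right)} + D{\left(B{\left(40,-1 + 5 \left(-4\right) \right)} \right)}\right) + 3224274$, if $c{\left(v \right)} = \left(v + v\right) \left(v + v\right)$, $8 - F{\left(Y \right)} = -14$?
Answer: $3226112$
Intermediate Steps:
$F{\left(Y \right)} = 22$ ($F{\left(Y \right)} = 8 - -14 = 8 + 14 = 22$)
$c{\left(v \right)} = 4 v^{2}$ ($c{\left(v \right)} = 2 v 2 v = 4 v^{2}$)
$D{\left(O \right)} = - 2 O^{2}$
$\left(c{\left(F{\left(5 \right)} \right)} + D{\left(B{\left(40,-1 + 5 \left(-4\right) \right)} \right)}\right) + 3224274 = \left(4 \cdot 22^{2} - 2 \cdot 7^{2}\right) + 3224274 = \left(4 \cdot 484 - 98\right) + 3224274 = \left(1936 - 98\right) + 3224274 = 1838 + 3224274 = 3226112$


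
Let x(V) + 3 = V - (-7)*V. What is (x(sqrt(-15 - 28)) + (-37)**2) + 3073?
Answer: 4439 + 8*I*sqrt(43) ≈ 4439.0 + 52.46*I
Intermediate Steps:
x(V) = -3 + 8*V (x(V) = -3 + (V - (-7)*V) = -3 + (V + 7*V) = -3 + 8*V)
(x(sqrt(-15 - 28)) + (-37)**2) + 3073 = ((-3 + 8*sqrt(-15 - 28)) + (-37)**2) + 3073 = ((-3 + 8*sqrt(-43)) + 1369) + 3073 = ((-3 + 8*(I*sqrt(43))) + 1369) + 3073 = ((-3 + 8*I*sqrt(43)) + 1369) + 3073 = (1366 + 8*I*sqrt(43)) + 3073 = 4439 + 8*I*sqrt(43)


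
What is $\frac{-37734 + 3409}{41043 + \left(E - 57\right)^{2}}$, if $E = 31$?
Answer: $- \frac{34325}{41719} \approx -0.82277$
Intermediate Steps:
$\frac{-37734 + 3409}{41043 + \left(E - 57\right)^{2}} = \frac{-37734 + 3409}{41043 + \left(31 - 57\right)^{2}} = - \frac{34325}{41043 + \left(-26\right)^{2}} = - \frac{34325}{41043 + 676} = - \frac{34325}{41719}$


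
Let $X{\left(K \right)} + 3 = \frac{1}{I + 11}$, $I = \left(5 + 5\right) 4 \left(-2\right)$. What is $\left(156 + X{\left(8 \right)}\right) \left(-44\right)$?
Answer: $- \frac{464464}{69} \approx -6731.4$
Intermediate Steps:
$I = -80$ ($I = 10 \left(-8\right) = -80$)
$X{\left(K \right)} = - \frac{208}{69}$ ($X{\left(K \right)} = -3 + \frac{1}{-80 + 11} = -3 + \frac{1}{-69} = -3 - \frac{1}{69} = - \frac{208}{69}$)
$\left(156 + X{\left(8 \right)}\right) \left(-44\right) = \left(156 - \frac{208}{69}\right) \left(-44\right) = \frac{10556}{69} \left(-44\right) = - \frac{464464}{69}$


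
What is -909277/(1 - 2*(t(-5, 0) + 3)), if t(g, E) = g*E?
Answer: 909277/5 ≈ 1.8186e+5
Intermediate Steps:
t(g, E) = E*g
-909277/(1 - 2*(t(-5, 0) + 3)) = -909277/(1 - 2*(0*(-5) + 3)) = -909277/(1 - 2*(0 + 3)) = -909277/(1 - 2*3) = -909277/(1 - 6) = -909277/(-5) = -⅕*(-909277) = 909277/5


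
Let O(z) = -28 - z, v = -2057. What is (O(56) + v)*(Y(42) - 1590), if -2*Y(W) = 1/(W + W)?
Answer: 571906061/168 ≈ 3.4042e+6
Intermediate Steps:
Y(W) = -1/(4*W) (Y(W) = -1/(2*(W + W)) = -1/(2*W)/2 = -1/(4*W))
(O(56) + v)*(Y(42) - 1590) = ((-28 - 1*56) - 2057)*(-¼/42 - 1590) = ((-28 - 56) - 2057)*(-¼*1/42 - 1590) = (-84 - 2057)*(-1/168 - 1590) = -2141*(-267121/168) = 571906061/168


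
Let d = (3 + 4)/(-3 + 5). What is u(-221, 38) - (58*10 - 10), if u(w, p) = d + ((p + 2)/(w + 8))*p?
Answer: -244369/426 ≈ -573.64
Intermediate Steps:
d = 7/2 ≈ 3.5000
u(w, p) = 7/2 + p*(2 + p)/(8 + w) (u(w, p) = 7/2 + ((p + 2)/(w + 8))*p = 7/2 + ((2 + p)/(8 + w))*p = 7/2 + p*(2 + p)/(8 + w))
u(-221, 38) - (58*10 - 10) = (28 + 38**2 + 2*38 + (7/2)*(-221))/(8 - 221) - (58*10 - 10) = (28 + 1444 + 76 - 1547/2)/(-213) - (580 - 10) = -1/213*1549/2 - 1*570 = -1549/426 - 570 = -244369/426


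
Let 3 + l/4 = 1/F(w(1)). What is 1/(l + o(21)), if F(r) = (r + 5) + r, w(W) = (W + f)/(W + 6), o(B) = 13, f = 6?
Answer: 7/11 ≈ 0.63636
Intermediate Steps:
w(W) = 1 (w(W) = (W + 6)/(W + 6) = (6 + W)/(6 + W) = 1)
F(r) = 5 + 2*r (F(r) = (5 + r) + r = 5 + 2*r)
l = -80/7 (l = -12 + 4/(5 + 2*1) = -12 + 4/(5 + 2) = -12 + 4/7 = -80/7 ≈ -11.429)
1/(l + o(21)) = 1/(-80/7 + 13) = 1/(11/7) = 7/11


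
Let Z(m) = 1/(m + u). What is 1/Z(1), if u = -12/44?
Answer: 8/11 ≈ 0.72727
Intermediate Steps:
u = -3/11 (u = -12*1/44 = -3/11 ≈ -0.27273)
Z(m) = 1/(-3/11 + m) (Z(m) = 1/(m - 3/11) = 1/(-3/11 + m))
1/Z(1) = 1/(11/(-3 + 11*1)) = 1/(11/(-3 + 11)) = 1/(11/8) = 8/11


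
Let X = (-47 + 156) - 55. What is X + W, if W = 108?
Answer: 162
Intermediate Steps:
X = 54 (X = 109 - 55 = 54)
X + W = 54 + 108 = 162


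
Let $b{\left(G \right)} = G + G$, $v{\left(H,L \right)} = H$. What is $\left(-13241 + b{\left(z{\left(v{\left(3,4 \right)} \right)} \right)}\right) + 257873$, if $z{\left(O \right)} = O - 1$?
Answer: $244636$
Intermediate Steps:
$z{\left(O \right)} = -1 + O$
$b{\left(G \right)} = 2 G$
$\left(-13241 + b{\left(z{\left(v{\left(3,4 \right)} \right)} \right)}\right) + 257873 = \left(-13241 + 2 \left(-1 + 3\right)\right) + 257873 = \left(-13241 + 2 \cdot 2\right) + 257873 = \left(-13241 + 4\right) + 257873 = -13237 + 257873 = 244636$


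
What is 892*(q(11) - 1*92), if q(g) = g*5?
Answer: -33004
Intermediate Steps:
q(g) = 5*g
892*(q(11) - 1*92) = 892*(5*11 - 1*92) = 892*(55 - 92) = 892*(-37) = -33004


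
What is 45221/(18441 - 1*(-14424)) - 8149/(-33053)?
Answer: 1762506598/1086286845 ≈ 1.6225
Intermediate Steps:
45221/(18441 - 1*(-14424)) - 8149/(-33053) = 45221/(18441 + 14424) - 8149*(-1/33053) = 45221/32865 + 8149/33053 = 1762506598/1086286845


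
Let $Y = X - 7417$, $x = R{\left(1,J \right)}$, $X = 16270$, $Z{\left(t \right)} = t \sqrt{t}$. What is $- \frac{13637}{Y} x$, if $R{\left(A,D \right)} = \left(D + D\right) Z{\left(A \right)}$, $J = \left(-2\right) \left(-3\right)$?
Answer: $- \frac{4196}{227} \approx -18.485$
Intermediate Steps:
$Z{\left(t \right)} = t^{\frac{3}{2}}$
$J = 6$
$R{\left(A,D \right)} = 2 D A^{\frac{3}{2}}$ ($R{\left(A,D \right)} = \left(D + D\right) A^{\frac{3}{2}} = 2 D A^{\frac{3}{2}}$)
$x = 12$ ($x = 2 \cdot 6 \cdot 1^{\frac{3}{2}} = 2 \cdot 6 \cdot 1 = 12$)
$Y = 8853$ ($Y = 16270 - 7417 = 8853$)
$- \frac{13637}{Y} x = - \frac{13637}{8853} \cdot 12 = \left(-13637\right) \frac{1}{8853} \cdot 12 = \left(- \frac{1049}{681}\right) 12 = - \frac{4196}{227}$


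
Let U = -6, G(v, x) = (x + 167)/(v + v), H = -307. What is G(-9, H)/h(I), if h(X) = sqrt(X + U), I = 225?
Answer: 70*sqrt(219)/1971 ≈ 0.52557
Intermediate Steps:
G(v, x) = (167 + x)/(2*v) (G(v, x) = (167 + x)/((2*v)) = (167 + x)*(1/(2*v)) = (167 + x)/(2*v))
h(X) = sqrt(-6 + X) (h(X) = sqrt(X - 6) = sqrt(-6 + X))
G(-9, H)/h(I) = ((1/2)*(167 - 307)/(-9))/(sqrt(-6 + 225)) = ((1/2)*(-1/9)*(-140))/(sqrt(219)) = 70*(sqrt(219)/219)/9 = 70*sqrt(219)/1971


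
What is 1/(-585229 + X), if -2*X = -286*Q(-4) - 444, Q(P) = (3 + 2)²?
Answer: -1/581432 ≈ -1.7199e-6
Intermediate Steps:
Q(P) = 25 (Q(P) = 5² = 25)
X = 3797 (X = -(-286*25 - 444)/2 = -(-7150 - 444)/2 = -½*(-7594) = 3797)
1/(-585229 + X) = 1/(-585229 + 3797) = 1/(-581432) = -1/581432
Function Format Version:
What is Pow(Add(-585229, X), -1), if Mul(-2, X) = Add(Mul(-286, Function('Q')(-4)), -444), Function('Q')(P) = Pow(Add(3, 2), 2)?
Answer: Rational(-1, 581432) ≈ -1.7199e-6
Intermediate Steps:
Function('Q')(P) = 25 (Function('Q')(P) = Pow(5, 2) = 25)
X = 3797 (X = Mul(Rational(-1, 2), Add(Mul(-286, 25), -444)) = Mul(Rational(-1, 2), Add(-7150, -444)) = Mul(Rational(-1, 2), -7594) = 3797)
Pow(Add(-585229, X), -1) = Pow(Add(-585229, 3797), -1) = Pow(-581432, -1) = Rational(-1, 581432)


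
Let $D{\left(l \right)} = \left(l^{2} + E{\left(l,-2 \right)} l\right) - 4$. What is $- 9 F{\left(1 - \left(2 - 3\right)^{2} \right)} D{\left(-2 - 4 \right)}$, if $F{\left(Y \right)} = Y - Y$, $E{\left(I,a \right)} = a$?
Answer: $0$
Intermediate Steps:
$F{\left(Y \right)} = 0$
$D{\left(l \right)} = -4 + l^{2} - 2 l$ ($D{\left(l \right)} = \left(l^{2} - 2 l\right) - 4 = -4 + l^{2} - 2 l$)
$- 9 F{\left(1 - \left(2 - 3\right)^{2} \right)} D{\left(-2 - 4 \right)} = \left(-9\right) 0 \left(-4 + \left(-2 - 4\right)^{2} - 2 \left(-2 - 4\right)\right) = 0 \left(-4 + \left(-6\right)^{2} - -12\right) = 0 \left(-4 + 36 + 12\right) = 0 \cdot 44 = 0$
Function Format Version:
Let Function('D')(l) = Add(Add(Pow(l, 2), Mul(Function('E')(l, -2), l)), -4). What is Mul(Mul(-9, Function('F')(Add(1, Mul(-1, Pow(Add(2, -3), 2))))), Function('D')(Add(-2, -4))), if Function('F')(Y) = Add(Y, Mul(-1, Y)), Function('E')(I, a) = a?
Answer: 0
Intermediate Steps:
Function('F')(Y) = 0
Function('D')(l) = Add(-4, Pow(l, 2), Mul(-2, l)) (Function('D')(l) = Add(Add(Pow(l, 2), Mul(-2, l)), -4) = Add(-4, Pow(l, 2), Mul(-2, l)))
Mul(Mul(-9, Function('F')(Add(1, Mul(-1, Pow(Add(2, -3), 2))))), Function('D')(Add(-2, -4))) = Mul(Mul(-9, 0), Add(-4, Pow(Add(-2, -4), 2), Mul(-2, Add(-2, -4)))) = Mul(0, Add(-4, Pow(-6, 2), Mul(-2, -6))) = Mul(0, Add(-4, 36, 12)) = Mul(0, 44) = 0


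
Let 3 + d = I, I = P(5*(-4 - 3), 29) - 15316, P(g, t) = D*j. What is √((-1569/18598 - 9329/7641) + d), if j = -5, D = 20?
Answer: 13*I*√204737145356313654/47369106 ≈ 124.18*I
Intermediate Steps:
P(g, t) = -100 (P(g, t) = 20*(-5) = -100)
I = -15416 (I = -100 - 15316 = -15416)
d = -15419 (d = -3 - 15416 = -15419)
√((-1569/18598 - 9329/7641) + d) = √((-1569/18598 - 9329/7641) - 15419) = √(-185489471/142107318 - 15419) = √(-2191338225713/142107318) = 13*I*√204737145356313654/47369106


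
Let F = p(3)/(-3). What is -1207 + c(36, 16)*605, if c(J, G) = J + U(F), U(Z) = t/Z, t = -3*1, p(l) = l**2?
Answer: 21178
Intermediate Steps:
t = -3
F = -3 (F = 3**2/(-3) = 9*(-1/3) = -3)
U(Z) = -3/Z
c(J, G) = 1 + J (c(J, G) = J - 3/(-3) = J - 3*(-1/3) = J + 1 = 1 + J)
-1207 + c(36, 16)*605 = -1207 + (1 + 36)*605 = -1207 + 37*605 = -1207 + 22385 = 21178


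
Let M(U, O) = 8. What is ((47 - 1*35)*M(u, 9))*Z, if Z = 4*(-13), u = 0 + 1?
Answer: -4992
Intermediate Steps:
u = 1
Z = -52
((47 - 1*35)*M(u, 9))*Z = ((47 - 1*35)*8)*(-52) = ((47 - 35)*8)*(-52) = (12*8)*(-52) = 96*(-52) = -4992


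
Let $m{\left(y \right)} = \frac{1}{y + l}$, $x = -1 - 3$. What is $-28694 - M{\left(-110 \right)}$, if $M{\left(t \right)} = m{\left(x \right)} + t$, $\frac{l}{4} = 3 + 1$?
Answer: $- \frac{343009}{12} \approx -28584.0$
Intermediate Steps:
$l = 16$ ($l = 4 \left(3 + 1\right) = 4 \cdot 4 = 16$)
$x = -4$
$m{\left(y \right)} = \frac{1}{16 + y}$ ($m{\left(y \right)} = \frac{1}{y + 16} = \frac{1}{16 + y}$)
$M{\left(t \right)} = \frac{1}{12} + t$ ($M{\left(t \right)} = \frac{1}{16 - 4} + t = \frac{1}{12} + t$)
$-28694 - M{\left(-110 \right)} = -28694 - \left(\frac{1}{12} - 110\right) = -28694 - - \frac{1319}{12} = -28694 + \frac{1319}{12} = - \frac{343009}{12}$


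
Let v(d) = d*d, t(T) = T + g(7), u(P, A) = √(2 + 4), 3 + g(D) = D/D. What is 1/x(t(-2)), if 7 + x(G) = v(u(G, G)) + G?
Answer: -⅕ ≈ -0.20000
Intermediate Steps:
g(D) = -2 (g(D) = -3 + D/D = -3 + 1 = -2)
u(P, A) = √6
t(T) = -2 + T (t(T) = T - 2 = -2 + T)
v(d) = d²
x(G) = -1 + G (x(G) = -7 + ((√6)² + G) = -7 + (6 + G) = -1 + G)
1/x(t(-2)) = 1/(-1 + (-2 - 2)) = 1/(-1 - 4) = 1/(-5) = -⅕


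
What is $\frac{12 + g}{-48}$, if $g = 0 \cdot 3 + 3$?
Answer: $- \frac{5}{16} \approx -0.3125$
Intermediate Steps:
$g = 3$ ($g = 0 + 3 = 3$)
$\frac{12 + g}{-48} = \frac{12 + 3}{-48} = \left(- \frac{1}{48}\right) 15 = - \frac{5}{16}$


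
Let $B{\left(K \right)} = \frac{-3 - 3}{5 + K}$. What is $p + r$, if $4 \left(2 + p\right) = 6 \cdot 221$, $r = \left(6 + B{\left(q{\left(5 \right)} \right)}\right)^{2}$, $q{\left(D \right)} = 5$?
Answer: $\frac{17933}{50} \approx 358.66$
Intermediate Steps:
$B{\left(K \right)} = - \frac{6}{5 + K}$
$r = \frac{729}{25}$ ($r = \left(6 - \frac{6}{5 + 5}\right)^{2} = \left(6 - \frac{6}{10}\right)^{2} = \left(6 - \frac{3}{5}\right)^{2} = \left(\frac{27}{5}\right)^{2} = \frac{729}{25} \approx 29.16$)
$p = \frac{659}{2}$ ($p = -2 + \frac{6 \cdot 221}{4} = -2 + \frac{1}{4} \cdot 1326 = -2 + \frac{663}{2} = \frac{659}{2} \approx 329.5$)
$p + r = \frac{659}{2} + \frac{729}{25} = \frac{17933}{50}$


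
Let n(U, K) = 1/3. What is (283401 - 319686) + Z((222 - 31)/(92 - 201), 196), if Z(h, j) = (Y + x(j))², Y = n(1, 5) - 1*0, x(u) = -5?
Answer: -326369/9 ≈ -36263.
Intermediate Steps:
n(U, K) = ⅓
Y = ⅓ (Y = ⅓ - 1*0 = ⅓ + 0 = ⅓ ≈ 0.33333)
Z(h, j) = 196/9 (Z(h, j) = (⅓ - 5)² = (-14/3)² = 196/9)
(283401 - 319686) + Z((222 - 31)/(92 - 201), 196) = (283401 - 319686) + 196/9 = -36285 + 196/9 = -326369/9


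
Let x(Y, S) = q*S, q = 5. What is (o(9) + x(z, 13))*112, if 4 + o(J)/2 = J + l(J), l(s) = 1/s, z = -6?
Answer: 75824/9 ≈ 8424.9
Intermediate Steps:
o(J) = -8 + 2*J + 2/J (o(J) = -8 + 2*(J + 1/J) = -8 + (2*J + 2/J) = -8 + 2*J + 2/J)
x(Y, S) = 5*S
(o(9) + x(z, 13))*112 = ((-8 + 2*9 + 2/9) + 5*13)*112 = ((-8 + 18 + 2*(⅑)) + 65)*112 = ((-8 + 18 + 2/9) + 65)*112 = (92/9 + 65)*112 = (677/9)*112 = 75824/9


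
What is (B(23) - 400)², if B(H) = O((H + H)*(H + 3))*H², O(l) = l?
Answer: 399783056656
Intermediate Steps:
B(H) = 2*H³*(3 + H) (B(H) = ((H + H)*(H + 3))*H² = ((2*H)*(3 + H))*H² = (2*H*(3 + H))*H² = 2*H³*(3 + H))
(B(23) - 400)² = (2*23³*(3 + 23) - 400)² = (2*12167*26 - 400)² = (632684 - 400)² = 632284² = 399783056656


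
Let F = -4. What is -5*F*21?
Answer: 420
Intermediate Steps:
-5*F*21 = -5*(-4)*21 = 20*21 = 420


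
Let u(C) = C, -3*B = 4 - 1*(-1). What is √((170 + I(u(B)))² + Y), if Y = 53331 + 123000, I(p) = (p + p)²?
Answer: √16939711/9 ≈ 457.31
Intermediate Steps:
B = -5/3 (B = -(4 - 1*(-1))/3 = -(4 + 1)/3 = -⅓*5 = -5/3 ≈ -1.6667)
I(p) = 4*p² (I(p) = (2*p)² = 4*p²)
Y = 176331
√((170 + I(u(B)))² + Y) = √((170 + 4*(-5/3)²)² + 176331) = √((170 + 4*(25/9))² + 176331) = √((170 + 100/9)² + 176331) = √((1630/9)² + 176331) = √(2656900/81 + 176331) = √(16939711/81) = √16939711/9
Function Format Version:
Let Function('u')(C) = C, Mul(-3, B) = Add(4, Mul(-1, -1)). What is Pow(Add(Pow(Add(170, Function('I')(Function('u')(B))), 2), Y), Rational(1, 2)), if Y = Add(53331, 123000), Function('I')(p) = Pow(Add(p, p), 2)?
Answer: Mul(Rational(1, 9), Pow(16939711, Rational(1, 2))) ≈ 457.31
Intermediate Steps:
B = Rational(-5, 3) (B = Mul(Rational(-1, 3), Add(4, Mul(-1, -1))) = Mul(Rational(-1, 3), Add(4, 1)) = Mul(Rational(-1, 3), 5) = Rational(-5, 3) ≈ -1.6667)
Function('I')(p) = Mul(4, Pow(p, 2)) (Function('I')(p) = Pow(Mul(2, p), 2) = Mul(4, Pow(p, 2)))
Y = 176331
Pow(Add(Pow(Add(170, Function('I')(Function('u')(B))), 2), Y), Rational(1, 2)) = Pow(Add(Pow(Add(170, Mul(4, Pow(Rational(-5, 3), 2))), 2), 176331), Rational(1, 2)) = Pow(Add(Pow(Add(170, Mul(4, Rational(25, 9))), 2), 176331), Rational(1, 2)) = Pow(Add(Pow(Add(170, Rational(100, 9)), 2), 176331), Rational(1, 2)) = Pow(Add(Pow(Rational(1630, 9), 2), 176331), Rational(1, 2)) = Pow(Add(Rational(2656900, 81), 176331), Rational(1, 2)) = Pow(Rational(16939711, 81), Rational(1, 2)) = Mul(Rational(1, 9), Pow(16939711, Rational(1, 2)))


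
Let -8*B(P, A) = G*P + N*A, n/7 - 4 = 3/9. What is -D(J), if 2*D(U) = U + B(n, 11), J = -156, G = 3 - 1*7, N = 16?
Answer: 977/12 ≈ 81.417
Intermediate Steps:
n = 91/3 (n = 28 + 7*(3/9) = 28 + 7*(3*(⅑)) = 28 + 7*(⅓) = 28 + 7/3 = 91/3 ≈ 30.333)
G = -4 (G = 3 - 7 = -4)
B(P, A) = P/2 - 2*A (B(P, A) = -(-4*P + 16*A)/8 = P/2 - 2*A)
D(U) = -41/12 + U/2 (D(U) = (U + ((½)*(91/3) - 2*11))/2 = (U + (91/6 - 22))/2 = (U - 41/6)/2 = (-41/6 + U)/2 = -41/12 + U/2)
-D(J) = -(-41/12 + (½)*(-156)) = -(-41/12 - 78) = -1*(-977/12) = 977/12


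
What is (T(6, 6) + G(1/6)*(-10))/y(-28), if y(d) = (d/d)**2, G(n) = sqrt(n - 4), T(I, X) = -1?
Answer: -1 - 5*I*sqrt(138)/3 ≈ -1.0 - 19.579*I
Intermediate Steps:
G(n) = sqrt(-4 + n)
y(d) = 1 (y(d) = 1**2 = 1)
(T(6, 6) + G(1/6)*(-10))/y(-28) = (-1 + sqrt(-4 + 1/6)*(-10))/1 = (-1 + sqrt(-4 + 1/6)*(-10))*1 = (-1 + sqrt(-23/6)*(-10))*1 = (-1 + (I*sqrt(138)/6)*(-10))*1 = (-1 - 5*I*sqrt(138)/3)*1 = -1 - 5*I*sqrt(138)/3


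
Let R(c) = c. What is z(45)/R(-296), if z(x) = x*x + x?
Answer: -1035/148 ≈ -6.9932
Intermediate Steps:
z(x) = x + x² (z(x) = x² + x = x + x²)
z(45)/R(-296) = (45*(1 + 45))/(-296) = (45*46)*(-1/296) = 2070*(-1/296) = -1035/148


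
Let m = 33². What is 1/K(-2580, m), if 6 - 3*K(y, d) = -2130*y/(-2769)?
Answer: 13/8626 ≈ 0.0015071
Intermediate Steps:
m = 1089
K(y, d) = 2 - 10*y/39 (K(y, d) = 2 - (-2130*y)/(3*(-2769)) = 2 - (-2130*y)*(-1)/(3*2769) = 2 - 10*y/39)
1/K(-2580, m) = 1/(2 - 10/39*(-2580)) = 1/(2 + 8600/13) = 1/(8626/13) = 13/8626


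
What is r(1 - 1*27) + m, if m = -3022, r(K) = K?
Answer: -3048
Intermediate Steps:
r(1 - 1*27) + m = (1 - 1*27) - 3022 = (1 - 27) - 3022 = -26 - 3022 = -3048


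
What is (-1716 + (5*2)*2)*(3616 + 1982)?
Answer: -9494208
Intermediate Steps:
(-1716 + (5*2)*2)*(3616 + 1982) = (-1716 + 10*2)*5598 = (-1716 + 20)*5598 = -1696*5598 = -9494208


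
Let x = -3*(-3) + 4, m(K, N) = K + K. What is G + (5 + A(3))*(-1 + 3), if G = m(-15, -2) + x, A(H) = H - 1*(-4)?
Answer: 7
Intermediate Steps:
m(K, N) = 2*K
x = 13 (x = 9 + 4 = 13)
A(H) = 4 + H (A(H) = H + 4 = 4 + H)
G = -17 (G = 2*(-15) + 13 = -30 + 13 = -17)
G + (5 + A(3))*(-1 + 3) = -17 + (5 + (4 + 3))*(-1 + 3) = -17 + (5 + 7)*2 = -17 + 12*2 = -17 + 24 = 7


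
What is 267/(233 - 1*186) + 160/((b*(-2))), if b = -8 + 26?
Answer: 523/423 ≈ 1.2364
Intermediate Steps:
b = 18
267/(233 - 1*186) + 160/((b*(-2))) = 267/(233 - 1*186) + 160/((18*(-2))) = 267/(233 - 186) + 160/(-36) = 267/47 + 160*(-1/36) = 267*(1/47) - 40/9 = 267/47 - 40/9 = 523/423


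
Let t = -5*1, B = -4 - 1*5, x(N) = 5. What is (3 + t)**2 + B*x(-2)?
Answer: -41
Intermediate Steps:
B = -9 (B = -4 - 5 = -9)
t = -5
(3 + t)**2 + B*x(-2) = (3 - 5)**2 - 9*5 = (-2)**2 - 45 = 4 - 45 = -41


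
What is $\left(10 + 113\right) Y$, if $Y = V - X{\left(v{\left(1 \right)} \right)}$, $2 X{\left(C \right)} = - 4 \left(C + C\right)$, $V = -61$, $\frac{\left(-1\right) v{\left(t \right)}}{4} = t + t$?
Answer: $-11439$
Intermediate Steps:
$v{\left(t \right)} = - 8 t$ ($v{\left(t \right)} = - 4 \left(t + t\right) = - 4 \cdot 2 t = - 8 t$)
$X{\left(C \right)} = - 4 C$ ($X{\left(C \right)} = \frac{\left(-4\right) \left(C + C\right)}{2} = \frac{\left(-4\right) 2 C}{2} = \frac{\left(-8\right) C}{2} = - 4 C$)
$Y = -93$ ($Y = -61 - - 4 \left(\left(-8\right) 1\right) = -61 - \left(-4\right) \left(-8\right) = -61 - 32 = -93$)
$\left(10 + 113\right) Y = \left(10 + 113\right) \left(-93\right) = 123 \left(-93\right) = -11439$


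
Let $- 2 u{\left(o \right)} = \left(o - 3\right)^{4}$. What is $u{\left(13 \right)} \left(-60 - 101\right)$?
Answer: $805000$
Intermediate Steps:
$u{\left(o \right)} = - \frac{\left(-3 + o\right)^{4}}{2}$ ($u{\left(o \right)} = - \frac{\left(o - 3\right)^{4}}{2} = - \frac{\left(-3 + o\right)^{4}}{2}$)
$u{\left(13 \right)} \left(-60 - 101\right) = - \frac{\left(-3 + 13\right)^{4}}{2} \left(-60 - 101\right) = - \frac{10^{4}}{2} \left(-161\right) = \left(- \frac{1}{2}\right) 10000 \left(-161\right) = \left(-5000\right) \left(-161\right) = 805000$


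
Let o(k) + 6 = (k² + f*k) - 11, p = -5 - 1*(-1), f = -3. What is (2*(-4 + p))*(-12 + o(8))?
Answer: -176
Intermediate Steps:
p = -4 (p = -5 + 1 = -4)
o(k) = -17 + k² - 3*k (o(k) = -6 + ((k² - 3*k) - 11) = -6 + (-11 + k² - 3*k) = -17 + k² - 3*k)
(2*(-4 + p))*(-12 + o(8)) = (2*(-4 - 4))*(-12 + (-17 + 8² - 3*8)) = (2*(-8))*(-12 + (-17 + 64 - 24)) = -16*(-12 + 23) = -16*11 = -176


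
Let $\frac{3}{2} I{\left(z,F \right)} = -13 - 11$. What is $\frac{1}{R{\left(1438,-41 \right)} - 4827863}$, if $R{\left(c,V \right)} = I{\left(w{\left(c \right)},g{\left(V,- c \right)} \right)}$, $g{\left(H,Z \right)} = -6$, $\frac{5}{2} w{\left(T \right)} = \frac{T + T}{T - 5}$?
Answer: $- \frac{1}{4827879} \approx -2.0713 \cdot 10^{-7}$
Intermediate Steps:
$w{\left(T \right)} = \frac{4 T}{5 \left(-5 + T\right)}$ ($w{\left(T \right)} = \frac{2 \frac{T + T}{T - 5}}{5} = \frac{2 \frac{2 T}{-5 + T}}{5} = \frac{4 T}{5 \left(-5 + T\right)}$)
$I{\left(z,F \right)} = -16$ ($I{\left(z,F \right)} = \frac{2 \left(-13 - 11\right)}{3} = \frac{2}{3} \left(-24\right) = -16$)
$R{\left(c,V \right)} = -16$
$\frac{1}{R{\left(1438,-41 \right)} - 4827863} = \frac{1}{-16 - 4827863} = \frac{1}{-4827879} = - \frac{1}{4827879}$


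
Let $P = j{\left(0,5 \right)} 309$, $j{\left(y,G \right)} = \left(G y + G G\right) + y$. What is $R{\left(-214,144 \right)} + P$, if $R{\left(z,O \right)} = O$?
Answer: $7869$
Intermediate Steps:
$j{\left(y,G \right)} = y + G^{2} + G y$ ($j{\left(y,G \right)} = \left(G y + G^{2}\right) + y = \left(G^{2} + G y\right) + y = y + G^{2} + G y$)
$P = 7725$ ($P = \left(0 + 5^{2} + 5 \cdot 0\right) 309 = \left(0 + 25 + 0\right) 309 = 25 \cdot 309 = 7725$)
$R{\left(-214,144 \right)} + P = 144 + 7725 = 7869$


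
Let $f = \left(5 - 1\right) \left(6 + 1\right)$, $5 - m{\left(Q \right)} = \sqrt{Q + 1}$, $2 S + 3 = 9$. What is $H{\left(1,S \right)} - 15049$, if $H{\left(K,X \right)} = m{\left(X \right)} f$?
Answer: $-14965$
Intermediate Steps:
$S = 3$ ($S = - \frac{3}{2} + \frac{1}{2} \cdot 9 = - \frac{3}{2} + \frac{9}{2} = 3$)
$m{\left(Q \right)} = 5 - \sqrt{1 + Q}$ ($m{\left(Q \right)} = 5 - \sqrt{Q + 1} = 5 - \sqrt{1 + Q}$)
$f = 28$ ($f = 4 \cdot 7 = 28$)
$H{\left(K,X \right)} = 140 - 28 \sqrt{1 + X}$ ($H{\left(K,X \right)} = \left(5 - \sqrt{1 + X}\right) 28 = 140 - 28 \sqrt{1 + X}$)
$H{\left(1,S \right)} - 15049 = \left(140 - 28 \sqrt{1 + 3}\right) - 15049 = \left(140 - 28 \sqrt{4}\right) - 15049 = \left(140 - 56\right) - 15049 = 84 - 15049 = -14965$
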